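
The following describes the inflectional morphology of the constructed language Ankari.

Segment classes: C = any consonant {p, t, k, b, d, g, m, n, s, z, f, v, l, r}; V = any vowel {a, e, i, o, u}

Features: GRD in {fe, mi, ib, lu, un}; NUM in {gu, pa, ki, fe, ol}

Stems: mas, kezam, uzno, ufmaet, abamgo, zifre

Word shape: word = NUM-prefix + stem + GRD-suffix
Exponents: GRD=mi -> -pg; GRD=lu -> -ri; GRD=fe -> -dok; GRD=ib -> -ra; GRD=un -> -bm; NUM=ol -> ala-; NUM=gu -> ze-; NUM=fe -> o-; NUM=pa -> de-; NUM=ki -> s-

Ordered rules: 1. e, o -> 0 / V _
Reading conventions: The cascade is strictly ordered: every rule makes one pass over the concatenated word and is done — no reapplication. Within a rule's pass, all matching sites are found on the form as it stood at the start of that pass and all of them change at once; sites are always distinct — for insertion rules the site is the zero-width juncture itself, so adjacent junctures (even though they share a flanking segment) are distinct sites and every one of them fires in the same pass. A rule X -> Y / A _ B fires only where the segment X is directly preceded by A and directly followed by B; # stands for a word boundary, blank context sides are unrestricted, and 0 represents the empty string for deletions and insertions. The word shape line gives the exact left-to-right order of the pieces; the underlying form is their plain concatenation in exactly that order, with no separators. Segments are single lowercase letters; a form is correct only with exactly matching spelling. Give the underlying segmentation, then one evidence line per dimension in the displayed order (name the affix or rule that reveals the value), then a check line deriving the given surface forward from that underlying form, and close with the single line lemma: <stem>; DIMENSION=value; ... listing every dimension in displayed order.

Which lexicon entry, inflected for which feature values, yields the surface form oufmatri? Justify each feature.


underlying: o-ufmaet-ri
GRD=lu - signalled by the affix -ri
NUM=fe - signalled by the affix o-
check: oufmaetri -> oufmatri
lemma: ufmaet; GRD=lu; NUM=fe


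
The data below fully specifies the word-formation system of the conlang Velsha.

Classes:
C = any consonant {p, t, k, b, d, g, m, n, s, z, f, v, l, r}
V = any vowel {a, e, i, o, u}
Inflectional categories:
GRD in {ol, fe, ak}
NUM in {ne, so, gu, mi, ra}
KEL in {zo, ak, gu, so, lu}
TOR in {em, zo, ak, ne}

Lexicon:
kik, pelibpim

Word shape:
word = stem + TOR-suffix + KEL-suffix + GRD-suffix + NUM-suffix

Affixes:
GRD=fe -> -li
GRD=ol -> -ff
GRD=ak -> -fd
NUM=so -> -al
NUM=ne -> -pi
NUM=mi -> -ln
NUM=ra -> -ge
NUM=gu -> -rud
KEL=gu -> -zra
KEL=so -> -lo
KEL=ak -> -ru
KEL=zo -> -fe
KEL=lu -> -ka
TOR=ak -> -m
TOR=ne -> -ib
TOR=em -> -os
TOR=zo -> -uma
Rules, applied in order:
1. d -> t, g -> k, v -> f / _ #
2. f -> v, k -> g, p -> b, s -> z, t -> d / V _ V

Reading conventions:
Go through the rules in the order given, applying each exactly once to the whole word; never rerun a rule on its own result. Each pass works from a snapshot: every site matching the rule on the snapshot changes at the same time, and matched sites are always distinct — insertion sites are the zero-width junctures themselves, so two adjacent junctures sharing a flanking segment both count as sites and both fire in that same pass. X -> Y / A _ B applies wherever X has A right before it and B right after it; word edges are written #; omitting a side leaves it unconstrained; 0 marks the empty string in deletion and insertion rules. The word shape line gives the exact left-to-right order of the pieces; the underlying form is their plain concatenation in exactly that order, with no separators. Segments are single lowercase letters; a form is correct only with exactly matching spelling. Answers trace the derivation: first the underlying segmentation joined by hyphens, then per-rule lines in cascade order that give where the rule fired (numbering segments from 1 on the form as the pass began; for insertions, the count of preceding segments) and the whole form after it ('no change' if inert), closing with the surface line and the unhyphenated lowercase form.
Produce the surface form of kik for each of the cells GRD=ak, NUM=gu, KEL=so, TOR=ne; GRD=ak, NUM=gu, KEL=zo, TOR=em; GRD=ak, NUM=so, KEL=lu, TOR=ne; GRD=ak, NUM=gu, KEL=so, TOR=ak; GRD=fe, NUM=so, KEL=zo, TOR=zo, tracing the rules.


cell GRD=ak, NUM=gu, KEL=so, TOR=ne:
underlying: kik-ib-lo-fd-rud
1. d -> t, g -> k, v -> f / _ #: fires at position(s) 12: kikiblofdrut
2. f -> v, k -> g, p -> b, s -> z, t -> d / V _ V: fires at position(s) 3: kigiblofdrut
surface: kigiblofdrut

cell GRD=ak, NUM=gu, KEL=zo, TOR=em:
underlying: kik-os-fe-fd-rud
1. d -> t, g -> k, v -> f / _ #: fires at position(s) 12: kikosfefdrut
2. f -> v, k -> g, p -> b, s -> z, t -> d / V _ V: fires at position(s) 3: kigosfefdrut
surface: kigosfefdrut

cell GRD=ak, NUM=so, KEL=lu, TOR=ne:
underlying: kik-ib-ka-fd-al
1. d -> t, g -> k, v -> f / _ #: no change
2. f -> v, k -> g, p -> b, s -> z, t -> d / V _ V: fires at position(s) 3: kigibkafdal
surface: kigibkafdal

cell GRD=ak, NUM=gu, KEL=so, TOR=ak:
underlying: kik-m-lo-fd-rud
1. d -> t, g -> k, v -> f / _ #: fires at position(s) 11: kikmlofdrut
2. f -> v, k -> g, p -> b, s -> z, t -> d / V _ V: no change
surface: kikmlofdrut

cell GRD=fe, NUM=so, KEL=zo, TOR=zo:
underlying: kik-uma-fe-li-al
1. d -> t, g -> k, v -> f / _ #: no change
2. f -> v, k -> g, p -> b, s -> z, t -> d / V _ V: fires at position(s) 3, 7: kigumavelial
surface: kigumavelial


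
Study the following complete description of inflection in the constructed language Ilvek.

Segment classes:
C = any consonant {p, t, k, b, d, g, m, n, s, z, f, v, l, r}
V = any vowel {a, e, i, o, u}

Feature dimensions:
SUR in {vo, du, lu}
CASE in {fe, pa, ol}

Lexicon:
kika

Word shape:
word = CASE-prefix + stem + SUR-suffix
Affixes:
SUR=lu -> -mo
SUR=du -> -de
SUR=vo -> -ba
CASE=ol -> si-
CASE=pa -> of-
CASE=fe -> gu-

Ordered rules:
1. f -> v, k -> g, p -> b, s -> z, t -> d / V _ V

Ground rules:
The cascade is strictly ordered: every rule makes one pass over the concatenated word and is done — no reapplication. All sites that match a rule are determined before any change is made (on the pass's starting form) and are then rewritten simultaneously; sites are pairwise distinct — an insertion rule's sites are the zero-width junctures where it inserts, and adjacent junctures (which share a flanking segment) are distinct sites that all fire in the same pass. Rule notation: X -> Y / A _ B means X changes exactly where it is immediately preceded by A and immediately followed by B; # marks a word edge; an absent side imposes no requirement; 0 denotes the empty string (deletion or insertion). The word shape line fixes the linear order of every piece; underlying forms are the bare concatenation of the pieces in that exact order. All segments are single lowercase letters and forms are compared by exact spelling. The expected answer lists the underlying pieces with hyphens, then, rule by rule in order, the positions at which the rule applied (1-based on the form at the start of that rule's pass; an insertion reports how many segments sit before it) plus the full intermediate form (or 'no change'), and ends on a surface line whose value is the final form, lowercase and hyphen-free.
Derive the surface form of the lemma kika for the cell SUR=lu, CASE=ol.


underlying: si-kika-mo
1. f -> v, k -> g, p -> b, s -> z, t -> d / V _ V: fires at position(s) 3, 5: sigigamo
surface: sigigamo


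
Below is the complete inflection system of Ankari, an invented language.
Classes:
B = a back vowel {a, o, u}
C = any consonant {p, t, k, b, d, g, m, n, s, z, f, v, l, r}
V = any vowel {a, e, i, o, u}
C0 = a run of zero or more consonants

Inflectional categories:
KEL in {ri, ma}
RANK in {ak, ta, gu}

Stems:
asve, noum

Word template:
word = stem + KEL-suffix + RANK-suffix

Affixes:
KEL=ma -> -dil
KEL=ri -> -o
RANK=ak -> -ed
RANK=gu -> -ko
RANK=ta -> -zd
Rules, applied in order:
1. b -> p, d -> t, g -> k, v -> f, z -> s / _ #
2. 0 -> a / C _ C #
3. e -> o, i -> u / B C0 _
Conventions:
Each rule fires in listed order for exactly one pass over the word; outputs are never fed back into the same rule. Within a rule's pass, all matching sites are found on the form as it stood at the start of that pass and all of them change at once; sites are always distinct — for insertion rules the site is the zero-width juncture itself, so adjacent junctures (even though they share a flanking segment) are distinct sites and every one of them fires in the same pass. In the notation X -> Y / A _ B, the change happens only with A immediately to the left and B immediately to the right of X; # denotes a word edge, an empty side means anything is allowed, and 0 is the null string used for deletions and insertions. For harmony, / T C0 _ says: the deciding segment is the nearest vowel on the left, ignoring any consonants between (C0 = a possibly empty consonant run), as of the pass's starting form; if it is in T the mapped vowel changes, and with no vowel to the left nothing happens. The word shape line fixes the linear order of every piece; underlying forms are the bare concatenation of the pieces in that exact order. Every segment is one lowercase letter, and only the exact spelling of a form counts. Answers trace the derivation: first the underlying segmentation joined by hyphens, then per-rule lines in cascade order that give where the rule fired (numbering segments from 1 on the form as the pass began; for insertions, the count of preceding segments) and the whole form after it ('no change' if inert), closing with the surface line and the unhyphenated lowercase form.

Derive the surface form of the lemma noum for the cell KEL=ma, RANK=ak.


underlying: noum-dil-ed
1. b -> p, d -> t, g -> k, v -> f, z -> s / _ #: fires at position(s) 9: noumdilet
2. 0 -> a / C _ C #: no change
3. e -> o, i -> u / B C0 _: fires at position(s) 6: noumdulet
surface: noumdulet


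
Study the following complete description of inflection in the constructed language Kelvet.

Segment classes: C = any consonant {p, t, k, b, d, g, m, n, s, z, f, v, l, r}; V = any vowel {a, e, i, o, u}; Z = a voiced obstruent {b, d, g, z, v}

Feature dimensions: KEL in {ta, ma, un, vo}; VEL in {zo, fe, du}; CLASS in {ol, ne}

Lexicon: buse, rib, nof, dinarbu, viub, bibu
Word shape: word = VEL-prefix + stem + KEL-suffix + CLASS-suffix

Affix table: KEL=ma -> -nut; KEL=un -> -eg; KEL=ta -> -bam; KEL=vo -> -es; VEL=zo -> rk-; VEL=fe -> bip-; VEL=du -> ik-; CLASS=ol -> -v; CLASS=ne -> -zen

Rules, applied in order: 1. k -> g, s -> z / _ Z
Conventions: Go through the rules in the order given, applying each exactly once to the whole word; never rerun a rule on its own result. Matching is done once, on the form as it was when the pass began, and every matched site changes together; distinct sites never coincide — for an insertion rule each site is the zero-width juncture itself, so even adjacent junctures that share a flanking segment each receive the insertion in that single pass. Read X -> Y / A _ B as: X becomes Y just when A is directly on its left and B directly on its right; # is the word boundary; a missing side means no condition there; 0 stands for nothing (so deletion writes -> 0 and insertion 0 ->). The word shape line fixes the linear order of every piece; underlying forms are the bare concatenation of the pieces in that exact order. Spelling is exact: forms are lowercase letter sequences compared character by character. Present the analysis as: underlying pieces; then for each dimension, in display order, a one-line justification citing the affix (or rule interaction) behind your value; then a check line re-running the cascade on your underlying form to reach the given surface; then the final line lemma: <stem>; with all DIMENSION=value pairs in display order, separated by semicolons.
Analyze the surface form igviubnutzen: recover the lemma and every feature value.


underlying: ik-viub-nut-zen
KEL=ma - signalled by the affix -nut
VEL=du - signalled by the affix ik-
CLASS=ne - signalled by the affix -zen
check: ikviubnutzen -> igviubnutzen
lemma: viub; KEL=ma; VEL=du; CLASS=ne


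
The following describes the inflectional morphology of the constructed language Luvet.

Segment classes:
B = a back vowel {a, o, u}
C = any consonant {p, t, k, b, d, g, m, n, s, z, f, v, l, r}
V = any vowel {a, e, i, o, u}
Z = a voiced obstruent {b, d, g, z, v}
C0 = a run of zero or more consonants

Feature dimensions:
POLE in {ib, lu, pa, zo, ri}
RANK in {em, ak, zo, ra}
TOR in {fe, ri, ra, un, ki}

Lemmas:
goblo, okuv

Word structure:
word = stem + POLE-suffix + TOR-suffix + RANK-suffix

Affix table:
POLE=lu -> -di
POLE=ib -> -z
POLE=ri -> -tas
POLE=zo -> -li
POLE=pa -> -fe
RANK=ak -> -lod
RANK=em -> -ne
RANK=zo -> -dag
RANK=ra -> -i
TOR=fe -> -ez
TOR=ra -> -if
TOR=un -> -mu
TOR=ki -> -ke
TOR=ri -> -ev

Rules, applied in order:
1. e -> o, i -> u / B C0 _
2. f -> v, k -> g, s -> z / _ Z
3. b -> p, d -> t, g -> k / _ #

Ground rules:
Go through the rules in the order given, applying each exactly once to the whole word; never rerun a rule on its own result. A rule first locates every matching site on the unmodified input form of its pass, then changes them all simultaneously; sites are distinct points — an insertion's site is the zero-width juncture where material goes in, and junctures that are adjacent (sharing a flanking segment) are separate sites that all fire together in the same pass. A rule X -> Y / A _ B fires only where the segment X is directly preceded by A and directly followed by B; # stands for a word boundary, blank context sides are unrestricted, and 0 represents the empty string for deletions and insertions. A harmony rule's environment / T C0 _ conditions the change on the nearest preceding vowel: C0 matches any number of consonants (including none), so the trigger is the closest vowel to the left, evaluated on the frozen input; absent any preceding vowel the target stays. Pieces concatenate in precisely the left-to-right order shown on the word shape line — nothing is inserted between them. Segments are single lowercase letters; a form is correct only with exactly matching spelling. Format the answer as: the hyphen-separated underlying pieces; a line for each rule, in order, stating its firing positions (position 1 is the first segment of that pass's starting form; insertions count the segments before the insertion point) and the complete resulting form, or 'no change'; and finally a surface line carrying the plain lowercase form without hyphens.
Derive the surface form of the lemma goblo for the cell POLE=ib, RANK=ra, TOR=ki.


underlying: goblo-z-ke-i
1. e -> o, i -> u / B C0 _: fires at position(s) 8: goblozkoi
2. f -> v, k -> g, s -> z / _ Z: no change
3. b -> p, d -> t, g -> k / _ #: no change
surface: goblozkoi


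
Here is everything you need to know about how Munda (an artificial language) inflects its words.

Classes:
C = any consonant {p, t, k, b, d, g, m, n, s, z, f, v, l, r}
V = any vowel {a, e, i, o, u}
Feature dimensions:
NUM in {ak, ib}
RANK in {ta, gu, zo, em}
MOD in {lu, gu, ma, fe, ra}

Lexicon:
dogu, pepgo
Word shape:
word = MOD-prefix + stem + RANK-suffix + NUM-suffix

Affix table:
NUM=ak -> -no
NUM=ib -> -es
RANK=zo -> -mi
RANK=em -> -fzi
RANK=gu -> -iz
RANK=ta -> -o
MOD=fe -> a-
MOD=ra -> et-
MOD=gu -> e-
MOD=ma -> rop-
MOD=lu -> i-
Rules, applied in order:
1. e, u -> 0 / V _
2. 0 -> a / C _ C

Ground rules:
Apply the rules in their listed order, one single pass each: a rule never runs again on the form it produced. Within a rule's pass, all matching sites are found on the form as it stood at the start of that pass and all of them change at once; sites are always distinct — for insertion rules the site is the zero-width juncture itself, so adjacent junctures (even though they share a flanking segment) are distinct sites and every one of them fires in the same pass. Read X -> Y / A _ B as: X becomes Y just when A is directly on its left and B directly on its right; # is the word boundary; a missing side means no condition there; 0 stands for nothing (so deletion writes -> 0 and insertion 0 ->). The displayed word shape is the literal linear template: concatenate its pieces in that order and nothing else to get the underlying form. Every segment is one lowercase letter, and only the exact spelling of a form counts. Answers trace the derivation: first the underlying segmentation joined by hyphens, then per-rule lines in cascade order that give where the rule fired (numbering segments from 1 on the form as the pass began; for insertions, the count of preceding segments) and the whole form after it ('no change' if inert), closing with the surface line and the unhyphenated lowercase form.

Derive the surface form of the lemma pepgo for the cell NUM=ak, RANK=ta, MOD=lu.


underlying: i-pepgo-o-no
1. e, u -> 0 / V _: no change
2. 0 -> a / C _ C: inserts after position(s) 4: ipepagoono
surface: ipepagoono


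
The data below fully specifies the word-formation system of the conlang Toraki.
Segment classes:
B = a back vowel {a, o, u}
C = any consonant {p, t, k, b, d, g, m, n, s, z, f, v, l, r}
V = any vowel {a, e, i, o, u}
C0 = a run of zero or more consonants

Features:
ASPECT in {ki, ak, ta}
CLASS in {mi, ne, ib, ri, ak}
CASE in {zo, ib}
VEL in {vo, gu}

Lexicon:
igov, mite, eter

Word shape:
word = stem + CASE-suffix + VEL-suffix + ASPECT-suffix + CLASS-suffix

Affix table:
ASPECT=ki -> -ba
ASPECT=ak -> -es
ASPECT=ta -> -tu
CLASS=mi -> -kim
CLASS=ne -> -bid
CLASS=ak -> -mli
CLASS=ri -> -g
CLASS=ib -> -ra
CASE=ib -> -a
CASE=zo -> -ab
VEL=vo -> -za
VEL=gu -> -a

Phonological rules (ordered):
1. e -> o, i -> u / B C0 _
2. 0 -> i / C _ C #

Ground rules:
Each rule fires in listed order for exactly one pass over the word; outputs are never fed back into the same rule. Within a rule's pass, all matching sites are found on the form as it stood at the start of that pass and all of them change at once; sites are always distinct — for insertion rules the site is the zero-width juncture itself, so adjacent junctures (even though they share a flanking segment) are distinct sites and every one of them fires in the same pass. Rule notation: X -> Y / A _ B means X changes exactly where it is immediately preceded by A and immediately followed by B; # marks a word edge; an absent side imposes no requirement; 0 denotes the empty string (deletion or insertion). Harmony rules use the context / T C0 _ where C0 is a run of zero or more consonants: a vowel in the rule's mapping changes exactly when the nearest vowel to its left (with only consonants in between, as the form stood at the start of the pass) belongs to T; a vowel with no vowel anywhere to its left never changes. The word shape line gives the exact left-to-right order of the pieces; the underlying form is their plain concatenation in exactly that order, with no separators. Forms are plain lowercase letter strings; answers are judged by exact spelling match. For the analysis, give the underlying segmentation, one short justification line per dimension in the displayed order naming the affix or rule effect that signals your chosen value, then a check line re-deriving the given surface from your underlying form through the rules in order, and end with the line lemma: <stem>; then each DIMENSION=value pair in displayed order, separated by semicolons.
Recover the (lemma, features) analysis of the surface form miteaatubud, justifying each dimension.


underlying: mite-a-a-tu-bid
ASPECT=ta - signalled by the affix -tu
CLASS=ne - signalled by the affix -bid
CASE=ib - signalled by the affix -a
VEL=gu - signalled by the affix -a
check: miteaatubid -> miteaatubud -> miteaatubud
lemma: mite; ASPECT=ta; CLASS=ne; CASE=ib; VEL=gu


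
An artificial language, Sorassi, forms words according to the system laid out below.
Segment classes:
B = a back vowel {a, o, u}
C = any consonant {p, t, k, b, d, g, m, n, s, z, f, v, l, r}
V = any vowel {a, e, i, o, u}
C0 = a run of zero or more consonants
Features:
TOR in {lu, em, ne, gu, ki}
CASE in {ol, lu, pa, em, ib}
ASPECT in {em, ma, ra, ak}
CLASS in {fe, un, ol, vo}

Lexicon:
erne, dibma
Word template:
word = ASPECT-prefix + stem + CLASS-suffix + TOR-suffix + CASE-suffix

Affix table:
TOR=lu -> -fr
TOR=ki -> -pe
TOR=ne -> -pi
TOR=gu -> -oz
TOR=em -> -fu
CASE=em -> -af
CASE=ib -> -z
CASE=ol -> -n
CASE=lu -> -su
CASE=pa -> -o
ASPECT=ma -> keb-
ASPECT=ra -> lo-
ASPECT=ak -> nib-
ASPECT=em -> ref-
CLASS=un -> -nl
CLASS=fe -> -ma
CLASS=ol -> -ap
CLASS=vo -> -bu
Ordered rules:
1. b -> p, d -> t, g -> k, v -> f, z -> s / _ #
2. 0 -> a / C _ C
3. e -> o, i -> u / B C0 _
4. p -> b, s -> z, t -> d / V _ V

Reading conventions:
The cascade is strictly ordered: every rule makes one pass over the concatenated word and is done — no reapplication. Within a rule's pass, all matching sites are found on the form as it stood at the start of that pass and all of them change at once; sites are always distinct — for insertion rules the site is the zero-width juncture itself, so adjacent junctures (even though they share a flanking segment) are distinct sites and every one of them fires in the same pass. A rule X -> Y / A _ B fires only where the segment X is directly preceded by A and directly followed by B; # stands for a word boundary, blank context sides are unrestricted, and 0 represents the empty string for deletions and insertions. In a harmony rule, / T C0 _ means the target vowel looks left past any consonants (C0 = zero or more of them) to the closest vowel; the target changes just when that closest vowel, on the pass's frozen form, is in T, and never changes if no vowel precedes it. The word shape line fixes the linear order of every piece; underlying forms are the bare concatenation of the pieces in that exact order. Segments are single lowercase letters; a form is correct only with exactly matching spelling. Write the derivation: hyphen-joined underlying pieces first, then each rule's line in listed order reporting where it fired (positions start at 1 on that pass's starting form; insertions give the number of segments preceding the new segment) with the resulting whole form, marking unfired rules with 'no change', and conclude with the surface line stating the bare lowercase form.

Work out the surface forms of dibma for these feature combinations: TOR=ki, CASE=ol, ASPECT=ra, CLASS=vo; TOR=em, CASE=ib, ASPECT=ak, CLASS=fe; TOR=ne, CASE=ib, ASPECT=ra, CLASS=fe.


cell TOR=ki, CASE=ol, ASPECT=ra, CLASS=vo:
underlying: lo-dibma-bu-pe-n
1. b -> p, d -> t, g -> k, v -> f, z -> s / _ #: no change
2. 0 -> a / C _ C: inserts after position(s) 5: lodibamabupen
3. e -> o, i -> u / B C0 _: fires at position(s) 4, 12: lodubamabupon
4. p -> b, s -> z, t -> d / V _ V: fires at position(s) 11: lodubamabubon
surface: lodubamabubon

cell TOR=em, CASE=ib, ASPECT=ak, CLASS=fe:
underlying: nib-dibma-ma-fu-z
1. b -> p, d -> t, g -> k, v -> f, z -> s / _ #: fires at position(s) 13: nibdibmamafus
2. 0 -> a / C _ C: inserts after position(s) 3, 6: nibadibamamafus
3. e -> o, i -> u / B C0 _: fires at position(s) 6: nibadubamamafus
4. p -> b, s -> z, t -> d / V _ V: no change
surface: nibadubamamafus

cell TOR=ne, CASE=ib, ASPECT=ra, CLASS=fe:
underlying: lo-dibma-ma-pi-z
1. b -> p, d -> t, g -> k, v -> f, z -> s / _ #: fires at position(s) 12: lodibmamapis
2. 0 -> a / C _ C: inserts after position(s) 5: lodibamamapis
3. e -> o, i -> u / B C0 _: fires at position(s) 4, 12: lodubamamapus
4. p -> b, s -> z, t -> d / V _ V: fires at position(s) 11: lodubamamabus
surface: lodubamamabus


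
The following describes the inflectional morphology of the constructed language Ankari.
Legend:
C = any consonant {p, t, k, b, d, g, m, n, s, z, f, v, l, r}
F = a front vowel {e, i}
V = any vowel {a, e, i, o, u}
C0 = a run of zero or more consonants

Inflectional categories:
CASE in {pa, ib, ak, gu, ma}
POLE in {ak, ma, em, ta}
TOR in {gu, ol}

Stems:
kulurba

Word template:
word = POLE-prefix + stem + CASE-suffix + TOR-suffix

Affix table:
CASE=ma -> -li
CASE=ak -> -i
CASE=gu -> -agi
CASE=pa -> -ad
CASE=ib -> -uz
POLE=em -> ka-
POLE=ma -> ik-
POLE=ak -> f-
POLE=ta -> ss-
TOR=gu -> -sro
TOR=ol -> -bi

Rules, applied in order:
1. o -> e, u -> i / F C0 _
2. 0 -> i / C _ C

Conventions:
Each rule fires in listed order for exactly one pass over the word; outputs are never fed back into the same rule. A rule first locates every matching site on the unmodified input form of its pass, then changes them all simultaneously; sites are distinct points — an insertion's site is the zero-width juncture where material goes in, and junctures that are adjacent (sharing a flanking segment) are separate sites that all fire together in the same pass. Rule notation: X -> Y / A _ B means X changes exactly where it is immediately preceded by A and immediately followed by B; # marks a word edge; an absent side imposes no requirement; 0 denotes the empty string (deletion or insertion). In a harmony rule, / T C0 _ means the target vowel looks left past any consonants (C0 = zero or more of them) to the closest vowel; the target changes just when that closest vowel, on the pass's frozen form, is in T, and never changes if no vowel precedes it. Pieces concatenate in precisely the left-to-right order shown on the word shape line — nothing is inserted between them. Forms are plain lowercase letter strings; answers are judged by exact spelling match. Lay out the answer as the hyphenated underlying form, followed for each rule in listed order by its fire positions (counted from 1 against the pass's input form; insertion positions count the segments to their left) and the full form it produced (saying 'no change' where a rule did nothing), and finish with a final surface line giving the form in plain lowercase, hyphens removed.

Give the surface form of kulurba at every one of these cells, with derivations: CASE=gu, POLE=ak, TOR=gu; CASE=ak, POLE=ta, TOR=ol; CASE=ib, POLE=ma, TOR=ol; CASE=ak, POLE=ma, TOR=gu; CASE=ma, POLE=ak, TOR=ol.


cell CASE=gu, POLE=ak, TOR=gu:
underlying: f-kulurba-agi-sro
1. o -> e, u -> i / F C0 _: fires at position(s) 14: fkulurbaagisre
2. 0 -> i / C _ C: inserts after position(s) 1, 6, 12: fikuluribaagisire
surface: fikuluribaagisire

cell CASE=ak, POLE=ta, TOR=ol:
underlying: ss-kulurba-i-bi
1. o -> e, u -> i / F C0 _: no change
2. 0 -> i / C _ C: inserts after position(s) 1, 2, 7: sisikuluribaibi
surface: sisikuluribaibi

cell CASE=ib, POLE=ma, TOR=ol:
underlying: ik-kulurba-uz-bi
1. o -> e, u -> i / F C0 _: fires at position(s) 4: ikkilurbauzbi
2. 0 -> i / C _ C: inserts after position(s) 2, 7, 11: ikikiluribauzibi
surface: ikikiluribauzibi

cell CASE=ak, POLE=ma, TOR=gu:
underlying: ik-kulurba-i-sro
1. o -> e, u -> i / F C0 _: fires at position(s) 4, 13: ikkilurbaisre
2. 0 -> i / C _ C: inserts after position(s) 2, 7, 11: ikikiluribaisire
surface: ikikiluribaisire

cell CASE=ma, POLE=ak, TOR=ol:
underlying: f-kulurba-li-bi
1. o -> e, u -> i / F C0 _: no change
2. 0 -> i / C _ C: inserts after position(s) 1, 6: fikuluribalibi
surface: fikuluribalibi


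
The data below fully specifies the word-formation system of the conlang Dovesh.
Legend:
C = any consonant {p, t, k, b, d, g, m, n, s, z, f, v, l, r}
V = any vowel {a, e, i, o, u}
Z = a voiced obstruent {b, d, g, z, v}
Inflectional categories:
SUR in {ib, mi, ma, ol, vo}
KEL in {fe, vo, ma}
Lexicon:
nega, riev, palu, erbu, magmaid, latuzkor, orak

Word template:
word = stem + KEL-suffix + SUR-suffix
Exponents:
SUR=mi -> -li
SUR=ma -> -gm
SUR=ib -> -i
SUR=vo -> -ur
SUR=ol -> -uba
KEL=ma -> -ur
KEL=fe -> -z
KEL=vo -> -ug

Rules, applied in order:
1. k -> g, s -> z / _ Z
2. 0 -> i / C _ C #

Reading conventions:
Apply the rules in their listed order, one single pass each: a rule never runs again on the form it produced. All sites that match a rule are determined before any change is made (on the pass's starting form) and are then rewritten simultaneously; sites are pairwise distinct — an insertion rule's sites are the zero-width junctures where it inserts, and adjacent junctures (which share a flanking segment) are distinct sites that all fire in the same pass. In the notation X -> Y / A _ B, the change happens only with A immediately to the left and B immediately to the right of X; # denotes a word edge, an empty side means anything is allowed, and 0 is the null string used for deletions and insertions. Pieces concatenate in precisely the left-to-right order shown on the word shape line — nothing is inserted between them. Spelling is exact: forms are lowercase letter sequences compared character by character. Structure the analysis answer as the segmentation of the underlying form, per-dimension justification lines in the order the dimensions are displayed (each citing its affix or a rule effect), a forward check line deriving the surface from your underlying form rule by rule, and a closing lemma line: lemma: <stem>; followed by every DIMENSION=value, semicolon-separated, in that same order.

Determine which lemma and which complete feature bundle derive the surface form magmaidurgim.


underlying: magmaid-ur-gm
SUR=ma - signalled by the affix -gm
KEL=ma - signalled by the affix -ur
check: magmaidurgm -> magmaidurgm -> magmaidurgim
lemma: magmaid; SUR=ma; KEL=ma


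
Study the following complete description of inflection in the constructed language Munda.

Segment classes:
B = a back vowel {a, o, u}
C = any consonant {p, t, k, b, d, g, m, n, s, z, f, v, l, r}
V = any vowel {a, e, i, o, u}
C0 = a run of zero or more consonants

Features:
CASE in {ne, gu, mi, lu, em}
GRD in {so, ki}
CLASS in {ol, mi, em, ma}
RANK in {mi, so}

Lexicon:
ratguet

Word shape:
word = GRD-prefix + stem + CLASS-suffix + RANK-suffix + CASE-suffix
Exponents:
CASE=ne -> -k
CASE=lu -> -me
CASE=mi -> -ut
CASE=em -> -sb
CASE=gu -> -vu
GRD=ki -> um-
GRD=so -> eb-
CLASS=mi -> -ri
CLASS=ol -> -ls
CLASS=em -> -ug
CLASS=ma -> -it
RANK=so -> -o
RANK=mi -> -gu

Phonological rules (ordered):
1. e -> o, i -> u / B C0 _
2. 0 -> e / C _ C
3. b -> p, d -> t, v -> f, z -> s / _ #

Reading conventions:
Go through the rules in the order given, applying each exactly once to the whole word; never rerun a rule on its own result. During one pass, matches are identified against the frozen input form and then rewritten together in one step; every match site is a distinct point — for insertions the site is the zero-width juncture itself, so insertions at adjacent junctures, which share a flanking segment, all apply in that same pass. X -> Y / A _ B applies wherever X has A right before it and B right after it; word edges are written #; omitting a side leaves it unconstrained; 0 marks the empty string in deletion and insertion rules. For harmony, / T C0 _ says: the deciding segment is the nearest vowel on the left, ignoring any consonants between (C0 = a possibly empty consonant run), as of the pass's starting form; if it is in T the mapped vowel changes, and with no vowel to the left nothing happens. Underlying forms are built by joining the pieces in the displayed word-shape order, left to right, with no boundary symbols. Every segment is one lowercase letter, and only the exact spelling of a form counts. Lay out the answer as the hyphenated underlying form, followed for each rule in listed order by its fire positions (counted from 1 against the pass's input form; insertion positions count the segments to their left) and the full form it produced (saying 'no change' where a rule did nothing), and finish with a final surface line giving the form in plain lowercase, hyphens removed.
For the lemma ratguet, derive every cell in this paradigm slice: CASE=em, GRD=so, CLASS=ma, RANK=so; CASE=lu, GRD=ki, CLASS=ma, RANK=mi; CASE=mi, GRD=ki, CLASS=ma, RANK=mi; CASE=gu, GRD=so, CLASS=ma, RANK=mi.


cell CASE=em, GRD=so, CLASS=ma, RANK=so:
underlying: eb-ratguet-it-o-sb
1. e -> o, i -> u / B C0 _: fires at position(s) 8: ebratguotitosb
2. 0 -> e / C _ C: inserts after position(s) 2, 5, 13: eberateguotitoseb
3. b -> p, d -> t, v -> f, z -> s / _ #: fires at position(s) 17: eberateguotitosep
surface: eberateguotitosep

cell CASE=lu, GRD=ki, CLASS=ma, RANK=mi:
underlying: um-ratguet-it-gu-me
1. e -> o, i -> u / B C0 _: fires at position(s) 8, 15: umratguotitgumo
2. 0 -> e / C _ C: inserts after position(s) 2, 5, 11: umerateguotitegumo
3. b -> p, d -> t, v -> f, z -> s / _ #: no change
surface: umerateguotitegumo

cell CASE=mi, GRD=ki, CLASS=ma, RANK=mi:
underlying: um-ratguet-it-gu-ut
1. e -> o, i -> u / B C0 _: fires at position(s) 8: umratguotitguut
2. 0 -> e / C _ C: inserts after position(s) 2, 5, 11: umerateguotiteguut
3. b -> p, d -> t, v -> f, z -> s / _ #: no change
surface: umerateguotiteguut

cell CASE=gu, GRD=so, CLASS=ma, RANK=mi:
underlying: eb-ratguet-it-gu-vu
1. e -> o, i -> u / B C0 _: fires at position(s) 8: ebratguotitguvu
2. 0 -> e / C _ C: inserts after position(s) 2, 5, 11: eberateguotiteguvu
3. b -> p, d -> t, v -> f, z -> s / _ #: no change
surface: eberateguotiteguvu


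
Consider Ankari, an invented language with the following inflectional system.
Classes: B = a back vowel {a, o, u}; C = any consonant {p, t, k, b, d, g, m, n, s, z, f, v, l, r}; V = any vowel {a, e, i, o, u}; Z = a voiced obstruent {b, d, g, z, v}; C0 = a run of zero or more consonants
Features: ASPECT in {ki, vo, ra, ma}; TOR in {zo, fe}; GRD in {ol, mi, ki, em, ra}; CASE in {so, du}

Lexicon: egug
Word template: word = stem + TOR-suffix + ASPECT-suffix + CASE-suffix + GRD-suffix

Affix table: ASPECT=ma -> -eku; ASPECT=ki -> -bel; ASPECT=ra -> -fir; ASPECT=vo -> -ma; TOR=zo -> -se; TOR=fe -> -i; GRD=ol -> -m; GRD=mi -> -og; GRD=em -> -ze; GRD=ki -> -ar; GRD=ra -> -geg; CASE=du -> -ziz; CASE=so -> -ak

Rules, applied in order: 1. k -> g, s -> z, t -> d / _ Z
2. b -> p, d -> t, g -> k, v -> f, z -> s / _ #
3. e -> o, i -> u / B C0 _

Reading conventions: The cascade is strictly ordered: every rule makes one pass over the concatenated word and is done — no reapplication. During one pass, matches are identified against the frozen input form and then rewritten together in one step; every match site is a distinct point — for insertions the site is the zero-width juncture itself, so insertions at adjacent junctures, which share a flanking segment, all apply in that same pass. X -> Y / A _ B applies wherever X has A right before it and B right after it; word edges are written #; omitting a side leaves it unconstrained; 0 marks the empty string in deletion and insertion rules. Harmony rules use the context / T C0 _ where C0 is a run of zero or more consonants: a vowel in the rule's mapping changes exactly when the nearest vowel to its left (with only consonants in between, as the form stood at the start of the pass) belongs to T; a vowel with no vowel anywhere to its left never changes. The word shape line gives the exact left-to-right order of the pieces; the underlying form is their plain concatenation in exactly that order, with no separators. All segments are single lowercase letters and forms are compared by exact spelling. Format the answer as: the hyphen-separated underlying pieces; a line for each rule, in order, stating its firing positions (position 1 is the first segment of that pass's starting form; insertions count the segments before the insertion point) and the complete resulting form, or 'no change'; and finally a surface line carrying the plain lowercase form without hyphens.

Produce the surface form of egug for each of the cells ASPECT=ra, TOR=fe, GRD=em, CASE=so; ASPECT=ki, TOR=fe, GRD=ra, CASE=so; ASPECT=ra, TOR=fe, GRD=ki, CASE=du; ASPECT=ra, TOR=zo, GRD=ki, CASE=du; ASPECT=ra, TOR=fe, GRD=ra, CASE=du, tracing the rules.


cell ASPECT=ra, TOR=fe, GRD=em, CASE=so:
underlying: egug-i-fir-ak-ze
1. k -> g, s -> z, t -> d / _ Z: fires at position(s) 10: egugifiragze
2. b -> p, d -> t, g -> k, v -> f, z -> s / _ #: no change
3. e -> o, i -> u / B C0 _: fires at position(s) 5, 12: egugufiragzo
surface: egugufiragzo

cell ASPECT=ki, TOR=fe, GRD=ra, CASE=so:
underlying: egug-i-bel-ak-geg
1. k -> g, s -> z, t -> d / _ Z: fires at position(s) 10: egugibelaggeg
2. b -> p, d -> t, g -> k, v -> f, z -> s / _ #: fires at position(s) 13: egugibelaggek
3. e -> o, i -> u / B C0 _: fires at position(s) 5, 12: egugubelaggok
surface: egugubelaggok

cell ASPECT=ra, TOR=fe, GRD=ki, CASE=du:
underlying: egug-i-fir-ziz-ar
1. k -> g, s -> z, t -> d / _ Z: no change
2. b -> p, d -> t, g -> k, v -> f, z -> s / _ #: no change
3. e -> o, i -> u / B C0 _: fires at position(s) 5: egugufirzizar
surface: egugufirzizar

cell ASPECT=ra, TOR=zo, GRD=ki, CASE=du:
underlying: egug-se-fir-ziz-ar
1. k -> g, s -> z, t -> d / _ Z: no change
2. b -> p, d -> t, g -> k, v -> f, z -> s / _ #: no change
3. e -> o, i -> u / B C0 _: fires at position(s) 6: egugsofirzizar
surface: egugsofirzizar

cell ASPECT=ra, TOR=fe, GRD=ra, CASE=du:
underlying: egug-i-fir-ziz-geg
1. k -> g, s -> z, t -> d / _ Z: no change
2. b -> p, d -> t, g -> k, v -> f, z -> s / _ #: fires at position(s) 14: egugifirzizgek
3. e -> o, i -> u / B C0 _: fires at position(s) 5: egugufirzizgek
surface: egugufirzizgek


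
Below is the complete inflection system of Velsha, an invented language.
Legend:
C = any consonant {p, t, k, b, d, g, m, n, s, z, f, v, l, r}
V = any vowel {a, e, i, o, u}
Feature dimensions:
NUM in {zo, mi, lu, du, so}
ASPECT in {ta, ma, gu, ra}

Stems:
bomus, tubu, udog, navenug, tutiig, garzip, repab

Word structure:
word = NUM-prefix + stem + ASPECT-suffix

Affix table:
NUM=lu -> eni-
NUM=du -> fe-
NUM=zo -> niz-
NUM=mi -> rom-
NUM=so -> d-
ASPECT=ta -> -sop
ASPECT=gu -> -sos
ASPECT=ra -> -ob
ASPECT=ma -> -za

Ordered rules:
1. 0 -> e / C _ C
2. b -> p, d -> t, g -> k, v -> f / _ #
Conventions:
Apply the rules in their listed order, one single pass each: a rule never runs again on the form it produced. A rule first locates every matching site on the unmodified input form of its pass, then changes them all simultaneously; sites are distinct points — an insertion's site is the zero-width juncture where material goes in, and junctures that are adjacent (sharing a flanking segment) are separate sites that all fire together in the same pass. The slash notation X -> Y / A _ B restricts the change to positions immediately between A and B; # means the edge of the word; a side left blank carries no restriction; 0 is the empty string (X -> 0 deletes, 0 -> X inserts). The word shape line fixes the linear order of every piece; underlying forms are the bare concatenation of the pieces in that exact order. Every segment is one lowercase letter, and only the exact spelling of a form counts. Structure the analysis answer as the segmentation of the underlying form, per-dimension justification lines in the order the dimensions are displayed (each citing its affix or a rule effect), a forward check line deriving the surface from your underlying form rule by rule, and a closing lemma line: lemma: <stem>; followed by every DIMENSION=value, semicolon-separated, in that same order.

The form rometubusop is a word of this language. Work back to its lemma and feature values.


underlying: rom-tubu-sop
NUM=mi - signalled by the affix rom-
ASPECT=ta - signalled by the affix -sop
check: romtubusop -> rometubusop -> rometubusop
lemma: tubu; NUM=mi; ASPECT=ta


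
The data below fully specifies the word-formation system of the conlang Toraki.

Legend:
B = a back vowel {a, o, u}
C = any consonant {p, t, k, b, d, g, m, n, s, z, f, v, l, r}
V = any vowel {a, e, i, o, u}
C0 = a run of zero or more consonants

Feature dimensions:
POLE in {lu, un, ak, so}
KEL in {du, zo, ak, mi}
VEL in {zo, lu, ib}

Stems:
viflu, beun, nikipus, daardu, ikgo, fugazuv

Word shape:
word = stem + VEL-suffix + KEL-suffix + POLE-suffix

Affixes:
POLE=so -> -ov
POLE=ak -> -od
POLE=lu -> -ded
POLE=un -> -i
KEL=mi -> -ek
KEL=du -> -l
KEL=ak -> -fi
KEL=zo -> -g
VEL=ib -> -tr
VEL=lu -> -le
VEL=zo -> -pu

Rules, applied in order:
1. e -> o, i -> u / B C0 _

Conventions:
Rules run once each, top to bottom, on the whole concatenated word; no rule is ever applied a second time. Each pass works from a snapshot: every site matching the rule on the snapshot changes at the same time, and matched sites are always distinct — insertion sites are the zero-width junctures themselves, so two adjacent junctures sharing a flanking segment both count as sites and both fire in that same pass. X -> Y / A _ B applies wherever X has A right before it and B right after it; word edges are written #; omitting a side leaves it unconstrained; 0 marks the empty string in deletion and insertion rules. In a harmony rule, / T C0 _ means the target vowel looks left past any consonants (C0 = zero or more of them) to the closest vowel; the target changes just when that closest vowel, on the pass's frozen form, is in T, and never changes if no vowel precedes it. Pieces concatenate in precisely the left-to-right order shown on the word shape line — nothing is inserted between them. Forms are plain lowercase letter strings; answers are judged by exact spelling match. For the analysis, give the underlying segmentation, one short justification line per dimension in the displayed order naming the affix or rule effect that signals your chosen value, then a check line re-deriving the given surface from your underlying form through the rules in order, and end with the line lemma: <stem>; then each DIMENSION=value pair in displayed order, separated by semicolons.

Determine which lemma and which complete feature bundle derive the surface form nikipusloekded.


underlying: nikipus-le-ek-ded
POLE=lu - signalled by the affix -ded
KEL=mi - signalled by the affix -ek
VEL=lu - signalled by the affix -le
check: nikipusleekded -> nikipusloekded
lemma: nikipus; POLE=lu; KEL=mi; VEL=lu
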